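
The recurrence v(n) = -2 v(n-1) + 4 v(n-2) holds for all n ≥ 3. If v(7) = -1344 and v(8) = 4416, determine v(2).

9

Rearranging, v(n-2) = (v(n) + 2 v(n-1)) / 4.
v(6) = (4416 + 2(-1344)) / 4 = 1728/4 = 432
v(5) = (-1344 + 2(432)) / 4 = -480/4 = -120
v(4) = (432 + 2(-120)) / 4 = 192/4 = 48
v(3) = (-120 + 2(48)) / 4 = -24/4 = -6
v(2) = (48 + 2(-6)) / 4 = 36/4 = 9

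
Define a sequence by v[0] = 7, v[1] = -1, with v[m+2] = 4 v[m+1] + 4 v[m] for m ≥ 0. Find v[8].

v[2] = 4(-1) + 4(7) = 24
v[3] = 4(24) + 4(-1) = 92
v[4] = 4(92) + 4(24) = 464
v[5] = 4(464) + 4(92) = 2224
v[6] = 4(2224) + 4(464) = 10752
v[7] = 4(10752) + 4(2224) = 51904
v[8] = 4(51904) + 4(10752) = 250624

250624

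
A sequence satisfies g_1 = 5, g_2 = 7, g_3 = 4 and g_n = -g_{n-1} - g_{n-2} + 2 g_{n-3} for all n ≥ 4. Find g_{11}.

127

g_4 = -4 - 7 + 2*5 = -1
g_5 = -(-1) - 4 + 2*7 = 11
g_6 = -11 - (-1) + 2*4 = -2
g_7 = -(-2) - 11 + 2*(-1) = -11
g_8 = -(-11) - (-2) + 2*11 = 35
g_9 = -35 - (-11) + 2*(-2) = -28
g_{10} = -(-28) - 35 + 2*(-11) = -29
g_{11} = -(-29) - (-28) + 2*35 = 127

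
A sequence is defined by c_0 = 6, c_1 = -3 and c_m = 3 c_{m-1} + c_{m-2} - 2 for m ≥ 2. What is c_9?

-26612

c_2 = 3(-3) + 6 - 2 = -5
c_3 = 3(-5) + (-3) - 2 = -20
c_4 = 3(-20) + (-5) - 2 = -67
c_5 = 3(-67) + (-20) - 2 = -223
c_6 = 3(-223) + (-67) - 2 = -738
c_7 = 3(-738) + (-223) - 2 = -2439
c_8 = 3(-2439) + (-738) - 2 = -8057
c_9 = 3(-8057) + (-2439) - 2 = -26612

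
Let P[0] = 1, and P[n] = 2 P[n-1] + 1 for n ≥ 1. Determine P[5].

63

P[1] = 2*1 + 1 = 3
P[2] = 2*3 + 1 = 7
P[3] = 2*7 + 1 = 15
P[4] = 2*15 + 1 = 31
P[5] = 2*31 + 1 = 63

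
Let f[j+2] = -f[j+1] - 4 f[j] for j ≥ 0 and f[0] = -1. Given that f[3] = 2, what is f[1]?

Let f[1] = z.
f[2] = 4 - z
f[3] = -4 - 3z
So -4 - 3z = 2, giving z = -2.

-2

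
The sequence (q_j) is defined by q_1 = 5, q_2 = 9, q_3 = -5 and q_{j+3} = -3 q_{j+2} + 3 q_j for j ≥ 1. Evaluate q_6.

174

q_4 = -3·(-5) + 3·5 = 30
q_5 = -3·30 + 3·9 = -63
q_6 = -3·(-63) + 3·(-5) = 174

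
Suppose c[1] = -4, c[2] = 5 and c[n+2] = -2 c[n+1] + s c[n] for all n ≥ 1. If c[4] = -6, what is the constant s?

-2

c[3] = -10 - 4s
c[4] = 20 + 13s
So 20 + 13s = -6, giving s = -2.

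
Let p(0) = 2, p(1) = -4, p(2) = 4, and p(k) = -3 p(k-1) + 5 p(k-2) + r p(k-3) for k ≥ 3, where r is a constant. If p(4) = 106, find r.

p(3) = -32 + 2r
p(4) = 116 - 10r
So 116 - 10r = 106, giving r = 1.

1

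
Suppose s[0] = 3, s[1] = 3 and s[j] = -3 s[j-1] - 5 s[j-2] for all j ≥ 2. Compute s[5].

s[2] = -3(3) - 5(3) = -24
s[3] = -3(-24) - 5(3) = 57
s[4] = -3(57) - 5(-24) = -51
s[5] = -3(-51) - 5(57) = -132

-132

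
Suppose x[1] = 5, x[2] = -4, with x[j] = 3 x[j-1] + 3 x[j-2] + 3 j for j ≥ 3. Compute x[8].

8754

x[3] = 3·(-4) + 3·5 + 9 = 12
x[4] = 3·12 + 3·(-4) + 12 = 36
x[5] = 3·36 + 3·12 + 15 = 159
x[6] = 3·159 + 3·36 + 18 = 603
x[7] = 3·603 + 3·159 + 21 = 2307
x[8] = 3·2307 + 3·603 + 24 = 8754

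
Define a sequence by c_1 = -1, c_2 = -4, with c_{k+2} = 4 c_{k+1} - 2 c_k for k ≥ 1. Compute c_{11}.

-259808

c_3 = 4(-4) - 2(-1) = -14
c_4 = 4(-14) - 2(-4) = -48
c_5 = 4(-48) - 2(-14) = -164
c_6 = 4(-164) - 2(-48) = -560
c_7 = 4(-560) - 2(-164) = -1912
c_8 = 4(-1912) - 2(-560) = -6528
c_9 = 4(-6528) - 2(-1912) = -22288
c_{10} = 4(-22288) - 2(-6528) = -76096
c_{11} = 4(-76096) - 2(-22288) = -259808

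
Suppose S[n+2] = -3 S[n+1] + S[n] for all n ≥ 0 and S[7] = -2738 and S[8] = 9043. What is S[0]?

Rearranging, S[n-2] = S[n] + 3 S[n-1].
S[6] = 9043 + 3(-2738) = 829
S[5] = -2738 + 3(829) = -251
S[4] = 829 + 3(-251) = 76
S[3] = -251 + 3(76) = -23
S[2] = 76 + 3(-23) = 7
S[1] = -23 + 3(7) = -2
S[0] = 7 + 3(-2) = 1

1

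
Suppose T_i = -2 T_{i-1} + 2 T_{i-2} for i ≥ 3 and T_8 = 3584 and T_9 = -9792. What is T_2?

Rearranging, T_{i-2} = (T_i + 2 T_{i-1}) / 2.
T_7 = (-9792 + 2·3584) / 2 = -2624/2 = -1312
T_6 = (3584 + 2·(-1312)) / 2 = 960/2 = 480
T_5 = (-1312 + 2·480) / 2 = -352/2 = -176
T_4 = (480 + 2·(-176)) / 2 = 128/2 = 64
T_3 = (-176 + 2·64) / 2 = -48/2 = -24
T_2 = (64 + 2·(-24)) / 2 = 16/2 = 8

8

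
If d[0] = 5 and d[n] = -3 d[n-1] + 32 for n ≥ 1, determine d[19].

3486784409

The fixed point is 32/(1 + 3) = 8, so d[n] - 8 = -3(d[n-1] - 8).
Hence d[n] = -3·(-3)^n + 8.
d[19] = -3·(-3)^{19} + 8 = -3·-1162261467 + 8 = 3486784409.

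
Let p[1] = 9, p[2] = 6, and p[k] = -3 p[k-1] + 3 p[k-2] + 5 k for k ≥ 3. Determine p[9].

p[3] = -3·6 + 3·9 + 15 = 24
p[4] = -3·24 + 3·6 + 20 = -34
p[5] = -3·(-34) + 3·24 + 25 = 199
p[6] = -3·199 + 3·(-34) + 30 = -669
p[7] = -3·(-669) + 3·199 + 35 = 2639
p[8] = -3·2639 + 3·(-669) + 40 = -9884
p[9] = -3·(-9884) + 3·2639 + 45 = 37614

37614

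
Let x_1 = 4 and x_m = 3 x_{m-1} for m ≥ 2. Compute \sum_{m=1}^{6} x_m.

1456

x_2 = 3·4 = 12
x_3 = 3·12 = 36
x_4 = 3·36 = 108
x_5 = 3·108 = 324
x_6 = 3·324 = 972
Sum = 4 + 12 + 36 + 108 + 324 + 972 = 1456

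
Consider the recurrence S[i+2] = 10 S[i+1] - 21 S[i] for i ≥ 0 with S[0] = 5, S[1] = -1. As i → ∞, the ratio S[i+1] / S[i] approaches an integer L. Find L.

The characteristic equation is r^2 - 10r + 21 = 0, which factors as (r - 7)(r - 3) = 0.
So the roots are 7 and 3. Since |7| > |3| and the coefficient of 7^i is non-zero, the ratio tends to 7.

7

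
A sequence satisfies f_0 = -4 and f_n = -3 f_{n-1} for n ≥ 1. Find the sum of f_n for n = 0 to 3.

f_1 = -3·(-4) = 12
f_2 = -3·12 = -36
f_3 = -3·(-36) = 108
Sum = (-4) + 12 + (-36) + 108 = 80

80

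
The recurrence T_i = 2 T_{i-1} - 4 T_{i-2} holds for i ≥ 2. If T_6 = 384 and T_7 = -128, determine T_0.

Rearranging, T_{i-2} = (T_i - 2 T_{i-1}) / -4.
T_5 = (-128 - 2·384) / -4 = -896/-4 = 224
T_4 = (384 - 2·224) / -4 = -64/-4 = 16
T_3 = (224 - 2·16) / -4 = 192/-4 = -48
T_2 = (16 - 2·(-48)) / -4 = 112/-4 = -28
T_1 = (-48 - 2·(-28)) / -4 = 8/-4 = -2
T_0 = (-28 - 2·(-2)) / -4 = -24/-4 = 6

6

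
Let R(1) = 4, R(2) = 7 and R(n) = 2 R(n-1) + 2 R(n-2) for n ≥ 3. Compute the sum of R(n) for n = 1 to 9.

14031

R(3) = 2(7) + 2(4) = 22
R(4) = 2(22) + 2(7) = 58
R(5) = 2(58) + 2(22) = 160
R(6) = 2(160) + 2(58) = 436
R(7) = 2(436) + 2(160) = 1192
R(8) = 2(1192) + 2(436) = 3256
R(9) = 2(3256) + 2(1192) = 8896
Sum = 4 + 7 + 22 + 58 + 160 + 436 + 1192 + 3256 + 8896 = 14031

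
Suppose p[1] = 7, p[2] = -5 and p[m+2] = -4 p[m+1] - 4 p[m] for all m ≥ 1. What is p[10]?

p[3] = -4*(-5) - 4*7 = -8
p[4] = -4*(-8) - 4*(-5) = 52
p[5] = -4*52 - 4*(-8) = -176
p[6] = -4*(-176) - 4*52 = 496
p[7] = -4*496 - 4*(-176) = -1280
p[8] = -4*(-1280) - 4*496 = 3136
p[9] = -4*3136 - 4*(-1280) = -7424
p[10] = -4*(-7424) - 4*3136 = 17152

17152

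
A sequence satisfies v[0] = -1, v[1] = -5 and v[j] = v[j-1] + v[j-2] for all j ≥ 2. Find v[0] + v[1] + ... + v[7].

-186

v[2] = (-5) + (-1) = -6
v[3] = (-6) + (-5) = -11
v[4] = (-11) + (-6) = -17
v[5] = (-17) + (-11) = -28
v[6] = (-28) + (-17) = -45
v[7] = (-45) + (-28) = -73
Sum = (-1) + (-5) + (-6) + (-11) + (-17) + (-28) + (-45) + (-73) = -186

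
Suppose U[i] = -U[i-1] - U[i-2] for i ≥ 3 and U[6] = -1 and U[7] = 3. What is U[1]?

Rearranging, U[i-2] = -(U[i] + U[i-1]).
U[5] = -(3 + (-1)) = -2
U[4] = -(-1 + (-2)) = 3
U[3] = -(-2 + 3) = -1
U[2] = -(3 + (-1)) = -2
U[1] = -(-1 + (-2)) = 3

3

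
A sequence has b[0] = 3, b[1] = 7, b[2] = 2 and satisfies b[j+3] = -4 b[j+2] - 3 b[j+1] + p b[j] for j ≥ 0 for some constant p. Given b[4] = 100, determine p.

2

b[3] = -29 + 3p
b[4] = 110 - 5p
So 110 - 5p = 100, giving p = 2.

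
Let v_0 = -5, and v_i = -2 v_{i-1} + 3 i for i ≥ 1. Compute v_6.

-356

v_1 = -2*(-5) + 3 = 13
v_2 = -2*13 + 6 = -20
v_3 = -2*(-20) + 9 = 49
v_4 = -2*49 + 12 = -86
v_5 = -2*(-86) + 15 = 187
v_6 = -2*187 + 18 = -356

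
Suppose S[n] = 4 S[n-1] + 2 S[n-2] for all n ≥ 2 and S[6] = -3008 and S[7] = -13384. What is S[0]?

-2

Rearranging, S[n-2] = (S[n] - 4 S[n-1]) / 2.
S[5] = (-13384 - 4·(-3008)) / 2 = -1352/2 = -676
S[4] = (-3008 - 4·(-676)) / 2 = -304/2 = -152
S[3] = (-676 - 4·(-152)) / 2 = -68/2 = -34
S[2] = (-152 - 4·(-34)) / 2 = -16/2 = -8
S[1] = (-34 - 4·(-8)) / 2 = -2/2 = -1
S[0] = (-8 - 4·(-1)) / 2 = -4/2 = -2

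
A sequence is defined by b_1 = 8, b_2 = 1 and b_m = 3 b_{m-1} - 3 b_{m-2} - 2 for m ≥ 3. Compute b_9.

b_3 = 3(1) - 3(8) - 2 = -23
b_4 = 3(-23) - 3(1) - 2 = -74
b_5 = 3(-74) - 3(-23) - 2 = -155
b_6 = 3(-155) - 3(-74) - 2 = -245
b_7 = 3(-245) - 3(-155) - 2 = -272
b_8 = 3(-272) - 3(-245) - 2 = -83
b_9 = 3(-83) - 3(-272) - 2 = 565

565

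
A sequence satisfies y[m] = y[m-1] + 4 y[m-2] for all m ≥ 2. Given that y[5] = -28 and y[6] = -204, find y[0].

-4

Rearranging, y[m-2] = (y[m] - y[m-1]) / 4.
y[4] = (-204 - (-28)) / 4 = -176/4 = -44
y[3] = (-28 - (-44)) / 4 = 16/4 = 4
y[2] = (-44 - 4) / 4 = -48/4 = -12
y[1] = (4 - (-12)) / 4 = 16/4 = 4
y[0] = (-12 - 4) / 4 = -16/4 = -4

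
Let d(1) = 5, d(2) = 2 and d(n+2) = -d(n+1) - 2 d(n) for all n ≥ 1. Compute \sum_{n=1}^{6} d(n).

-13

d(3) = -2 - 2*5 = -12
d(4) = -(-12) - 2*2 = 8
d(5) = -8 - 2*(-12) = 16
d(6) = -16 - 2*8 = -32
Sum = 5 + 2 + (-12) + 8 + 16 + (-32) = -13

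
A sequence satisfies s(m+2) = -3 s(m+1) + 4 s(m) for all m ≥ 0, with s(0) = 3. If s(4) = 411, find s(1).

Let s(1) = x.
s(2) = 12 - 3x
s(3) = -36 + 13x
s(4) = 156 - 51x
So 156 - 51x = 411, giving x = -5.

-5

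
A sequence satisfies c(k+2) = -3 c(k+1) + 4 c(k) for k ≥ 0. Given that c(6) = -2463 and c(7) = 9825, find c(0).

-6

Rearranging, c(k-2) = (c(k) + 3 c(k-1)) / 4.
c(5) = (9825 + 3*(-2463)) / 4 = 2436/4 = 609
c(4) = (-2463 + 3*609) / 4 = -636/4 = -159
c(3) = (609 + 3*(-159)) / 4 = 132/4 = 33
c(2) = (-159 + 3*33) / 4 = -60/4 = -15
c(1) = (33 + 3*(-15)) / 4 = -12/4 = -3
c(0) = (-15 + 3*(-3)) / 4 = -24/4 = -6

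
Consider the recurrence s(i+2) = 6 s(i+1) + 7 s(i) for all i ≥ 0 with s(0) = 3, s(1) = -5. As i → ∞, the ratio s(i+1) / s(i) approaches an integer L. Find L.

7

The characteristic equation is r^2 - 6r - 7 = 0, which factors as (r - 7)(r + 1) = 0.
So the roots are 7 and -1. Since |7| > |-1| and the coefficient of 7^i is non-zero, the ratio tends to 7.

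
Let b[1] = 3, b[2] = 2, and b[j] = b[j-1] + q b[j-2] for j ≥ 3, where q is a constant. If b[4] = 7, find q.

b[3] = 2 + 3q
b[4] = 2 + 5q
So 2 + 5q = 7, giving q = 1.

1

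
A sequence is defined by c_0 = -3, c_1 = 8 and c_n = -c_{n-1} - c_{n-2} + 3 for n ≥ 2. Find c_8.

c_2 = -8 - (-3) + 3 = -2
c_3 = -(-2) - 8 + 3 = -3
c_4 = -(-3) - (-2) + 3 = 8
c_5 = -8 - (-3) + 3 = -2
c_6 = -(-2) - 8 + 3 = -3
c_7 = -(-3) - (-2) + 3 = 8
c_8 = -8 - (-3) + 3 = -2

-2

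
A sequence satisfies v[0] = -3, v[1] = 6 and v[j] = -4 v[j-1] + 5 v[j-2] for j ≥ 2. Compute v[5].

v[2] = -4·6 + 5·(-3) = -39
v[3] = -4·(-39) + 5·6 = 186
v[4] = -4·186 + 5·(-39) = -939
v[5] = -4·(-939) + 5·186 = 4686

4686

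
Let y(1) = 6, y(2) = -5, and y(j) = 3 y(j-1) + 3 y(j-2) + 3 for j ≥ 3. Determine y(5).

39

y(3) = 3*(-5) + 3*6 + 3 = 6
y(4) = 3*6 + 3*(-5) + 3 = 6
y(5) = 3*6 + 3*6 + 3 = 39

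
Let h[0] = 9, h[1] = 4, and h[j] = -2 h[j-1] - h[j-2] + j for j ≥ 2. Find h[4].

h[2] = -2*4 - 9 + 2 = -15
h[3] = -2*(-15) - 4 + 3 = 29
h[4] = -2*29 - (-15) + 4 = -39

-39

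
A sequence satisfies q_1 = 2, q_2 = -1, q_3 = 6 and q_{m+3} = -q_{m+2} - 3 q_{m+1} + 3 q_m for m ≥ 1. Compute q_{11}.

q_4 = -6 - 3(-1) + 3(2) = 3
q_5 = -3 - 3(6) + 3(-1) = -24
q_6 = -(-24) - 3(3) + 3(6) = 33
q_7 = -33 - 3(-24) + 3(3) = 48
q_8 = -48 - 3(33) + 3(-24) = -219
q_9 = -(-219) - 3(48) + 3(33) = 174
q_{10} = -174 - 3(-219) + 3(48) = 627
q_{11} = -627 - 3(174) + 3(-219) = -1806

-1806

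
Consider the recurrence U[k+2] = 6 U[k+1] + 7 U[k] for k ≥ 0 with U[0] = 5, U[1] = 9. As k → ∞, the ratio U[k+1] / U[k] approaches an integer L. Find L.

7

The characteristic equation is r^2 - 6r - 7 = 0, which factors as (r - 7)(r + 1) = 0.
So the roots are 7 and -1. Since |7| > |-1| and the coefficient of 7^k is non-zero, the ratio tends to 7.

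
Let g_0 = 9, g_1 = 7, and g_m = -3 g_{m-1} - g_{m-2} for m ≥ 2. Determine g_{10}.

-70611

g_2 = -3*7 - 9 = -30
g_3 = -3*(-30) - 7 = 83
g_4 = -3*83 - (-30) = -219
g_5 = -3*(-219) - 83 = 574
g_6 = -3*574 - (-219) = -1503
g_7 = -3*(-1503) - 574 = 3935
g_8 = -3*3935 - (-1503) = -10302
g_9 = -3*(-10302) - 3935 = 26971
g_{10} = -3*26971 - (-10302) = -70611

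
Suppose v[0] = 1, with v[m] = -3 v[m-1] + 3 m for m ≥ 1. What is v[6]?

324

v[1] = -3(1) + 3 = 0
v[2] = -3(0) + 6 = 6
v[3] = -3(6) + 9 = -9
v[4] = -3(-9) + 12 = 39
v[5] = -3(39) + 15 = -102
v[6] = -3(-102) + 18 = 324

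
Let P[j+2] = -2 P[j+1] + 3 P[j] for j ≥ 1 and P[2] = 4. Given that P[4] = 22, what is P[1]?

Let P[1] = w.
P[3] = -8 + 3w
P[4] = 28 - 6w
So 28 - 6w = 22, giving w = 1.

1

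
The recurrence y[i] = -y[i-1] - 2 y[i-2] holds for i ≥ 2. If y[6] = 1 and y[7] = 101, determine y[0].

Rearranging, y[i-2] = (y[i] + y[i-1]) / -2.
y[5] = (101 + 1) / -2 = 102/-2 = -51
y[4] = (1 + (-51)) / -2 = -50/-2 = 25
y[3] = (-51 + 25) / -2 = -26/-2 = 13
y[2] = (25 + 13) / -2 = 38/-2 = -19
y[1] = (13 + (-19)) / -2 = -6/-2 = 3
y[0] = (-19 + 3) / -2 = -16/-2 = 8

8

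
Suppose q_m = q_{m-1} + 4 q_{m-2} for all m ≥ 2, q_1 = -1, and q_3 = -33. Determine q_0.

-7

Let q_0 = y.
q_2 = -1 + 4y
q_3 = -5 + 4y
So -5 + 4y = -33, giving y = -7.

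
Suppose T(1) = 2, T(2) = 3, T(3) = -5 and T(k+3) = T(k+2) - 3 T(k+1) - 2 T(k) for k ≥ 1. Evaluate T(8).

T(4) = (-5) - 3·3 - 2·2 = -18
T(5) = (-18) - 3·(-5) - 2·3 = -9
T(6) = (-9) - 3·(-18) - 2·(-5) = 55
T(7) = 55 - 3·(-9) - 2·(-18) = 118
T(8) = 118 - 3·55 - 2·(-9) = -29

-29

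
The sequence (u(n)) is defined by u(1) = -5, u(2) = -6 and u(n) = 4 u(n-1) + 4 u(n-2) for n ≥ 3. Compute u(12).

u(3) = 4·(-6) + 4·(-5) = -44
u(4) = 4·(-44) + 4·(-6) = -200
u(5) = 4·(-200) + 4·(-44) = -976
u(6) = 4·(-976) + 4·(-200) = -4704
u(7) = 4·(-4704) + 4·(-976) = -22720
u(8) = 4·(-22720) + 4·(-4704) = -109696
u(9) = 4·(-109696) + 4·(-22720) = -529664
u(10) = 4·(-529664) + 4·(-109696) = -2557440
u(11) = 4·(-2557440) + 4·(-529664) = -12348416
u(12) = 4·(-12348416) + 4·(-2557440) = -59623424

-59623424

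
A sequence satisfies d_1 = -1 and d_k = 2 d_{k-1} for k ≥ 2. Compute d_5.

-16

d_2 = 2*(-1) = -2
d_3 = 2*(-2) = -4
d_4 = 2*(-4) = -8
d_5 = 2*(-8) = -16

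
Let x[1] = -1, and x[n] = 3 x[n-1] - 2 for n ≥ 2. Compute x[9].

x[2] = 3(-1) - 2 = -5
x[3] = 3(-5) - 2 = -17
x[4] = 3(-17) - 2 = -53
x[5] = 3(-53) - 2 = -161
x[6] = 3(-161) - 2 = -485
x[7] = 3(-485) - 2 = -1457
x[8] = 3(-1457) - 2 = -4373
x[9] = 3(-4373) - 2 = -13121

-13121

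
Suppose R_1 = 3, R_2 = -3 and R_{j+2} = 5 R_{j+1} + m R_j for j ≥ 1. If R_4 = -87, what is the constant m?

-1

R_3 = -15 + 3m
R_4 = -75 + 12m
So -75 + 12m = -87, giving m = -1.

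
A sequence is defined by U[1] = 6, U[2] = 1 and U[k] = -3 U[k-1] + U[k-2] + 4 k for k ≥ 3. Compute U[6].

U[3] = -3(1) + 6 + 12 = 15
U[4] = -3(15) + 1 + 16 = -28
U[5] = -3(-28) + 15 + 20 = 119
U[6] = -3(119) + (-28) + 24 = -361

-361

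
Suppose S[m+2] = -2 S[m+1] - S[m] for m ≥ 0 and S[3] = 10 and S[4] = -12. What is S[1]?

6

Rearranging, S[m-2] = -(S[m] + 2 S[m-1]).
S[2] = -(-12 + 2*10) = -8
S[1] = -(10 + 2*(-8)) = 6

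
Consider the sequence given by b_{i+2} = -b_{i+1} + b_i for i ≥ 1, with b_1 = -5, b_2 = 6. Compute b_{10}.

b_3 = -6 + (-5) = -11
b_4 = -(-11) + 6 = 17
b_5 = -17 + (-11) = -28
b_6 = -(-28) + 17 = 45
b_7 = -45 + (-28) = -73
b_8 = -(-73) + 45 = 118
b_9 = -118 + (-73) = -191
b_{10} = -(-191) + 118 = 309

309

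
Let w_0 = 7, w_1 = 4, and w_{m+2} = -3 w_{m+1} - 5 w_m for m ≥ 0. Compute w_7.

-2804

w_2 = -3(4) - 5(7) = -47
w_3 = -3(-47) - 5(4) = 121
w_4 = -3(121) - 5(-47) = -128
w_5 = -3(-128) - 5(121) = -221
w_6 = -3(-221) - 5(-128) = 1303
w_7 = -3(1303) - 5(-221) = -2804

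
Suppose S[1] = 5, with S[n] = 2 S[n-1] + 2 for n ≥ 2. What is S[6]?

222

S[2] = 2·5 + 2 = 12
S[3] = 2·12 + 2 = 26
S[4] = 2·26 + 2 = 54
S[5] = 2·54 + 2 = 110
S[6] = 2·110 + 2 = 222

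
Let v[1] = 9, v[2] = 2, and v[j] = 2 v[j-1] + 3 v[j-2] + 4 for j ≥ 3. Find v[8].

7100

v[3] = 2(2) + 3(9) + 4 = 35
v[4] = 2(35) + 3(2) + 4 = 80
v[5] = 2(80) + 3(35) + 4 = 269
v[6] = 2(269) + 3(80) + 4 = 782
v[7] = 2(782) + 3(269) + 4 = 2375
v[8] = 2(2375) + 3(782) + 4 = 7100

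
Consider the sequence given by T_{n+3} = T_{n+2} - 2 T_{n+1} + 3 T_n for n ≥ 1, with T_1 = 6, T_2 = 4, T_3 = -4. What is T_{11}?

T_4 = (-4) - 2*4 + 3*6 = 6
T_5 = 6 - 2*(-4) + 3*4 = 26
T_6 = 26 - 2*6 + 3*(-4) = 2
T_7 = 2 - 2*26 + 3*6 = -32
T_8 = (-32) - 2*2 + 3*26 = 42
T_9 = 42 - 2*(-32) + 3*2 = 112
T_{10} = 112 - 2*42 + 3*(-32) = -68
T_{11} = (-68) - 2*112 + 3*42 = -166

-166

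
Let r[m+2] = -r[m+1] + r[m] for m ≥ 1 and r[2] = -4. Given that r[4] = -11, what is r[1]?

3

Let r[1] = y.
r[3] = 4 + y
r[4] = -8 - y
So -8 - y = -11, giving y = 3.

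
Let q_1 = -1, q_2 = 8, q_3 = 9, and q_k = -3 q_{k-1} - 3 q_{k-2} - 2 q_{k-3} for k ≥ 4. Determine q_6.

q_4 = -3(9) - 3(8) - 2(-1) = -49
q_5 = -3(-49) - 3(9) - 2(8) = 104
q_6 = -3(104) - 3(-49) - 2(9) = -183

-183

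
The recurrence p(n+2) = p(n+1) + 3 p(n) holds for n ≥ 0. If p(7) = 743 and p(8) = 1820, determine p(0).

Rearranging, p(n-2) = (p(n) - p(n-1)) / 3.
p(6) = (1820 - 743) / 3 = 1077/3 = 359
p(5) = (743 - 359) / 3 = 384/3 = 128
p(4) = (359 - 128) / 3 = 231/3 = 77
p(3) = (128 - 77) / 3 = 51/3 = 17
p(2) = (77 - 17) / 3 = 60/3 = 20
p(1) = (17 - 20) / 3 = -3/3 = -1
p(0) = (20 - (-1)) / 3 = 21/3 = 7

7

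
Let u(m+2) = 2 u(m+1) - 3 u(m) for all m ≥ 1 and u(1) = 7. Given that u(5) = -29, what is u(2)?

2

Let u(2) = v.
u(3) = -21 + 2v
u(4) = -42 + v
u(5) = -21 - 4v
So -21 - 4v = -29, giving v = 2.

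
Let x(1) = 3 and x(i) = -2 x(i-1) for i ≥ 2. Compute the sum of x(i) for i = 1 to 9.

513

x(2) = -2(3) = -6
x(3) = -2(-6) = 12
x(4) = -2(12) = -24
x(5) = -2(-24) = 48
x(6) = -2(48) = -96
x(7) = -2(-96) = 192
x(8) = -2(192) = -384
x(9) = -2(-384) = 768
Sum = 3 + (-6) + 12 + (-24) + 48 + (-96) + 192 + (-384) + 768 = 513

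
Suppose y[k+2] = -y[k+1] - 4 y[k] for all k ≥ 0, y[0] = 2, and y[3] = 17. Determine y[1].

Let y[1] = v.
y[2] = -8 - v
y[3] = 8 - 3v
So 8 - 3v = 17, giving v = -3.

-3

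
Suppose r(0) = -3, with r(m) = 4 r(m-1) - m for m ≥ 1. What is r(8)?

r(1) = 4*(-3) - 1 = -13
r(2) = 4*(-13) - 2 = -54
r(3) = 4*(-54) - 3 = -219
r(4) = 4*(-219) - 4 = -880
r(5) = 4*(-880) - 5 = -3525
r(6) = 4*(-3525) - 6 = -14106
r(7) = 4*(-14106) - 7 = -56431
r(8) = 4*(-56431) - 8 = -225732

-225732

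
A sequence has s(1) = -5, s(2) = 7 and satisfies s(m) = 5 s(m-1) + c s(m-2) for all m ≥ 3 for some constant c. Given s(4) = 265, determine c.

-5

s(3) = 35 - 5c
s(4) = 175 - 18c
So 175 - 18c = 265, giving c = -5.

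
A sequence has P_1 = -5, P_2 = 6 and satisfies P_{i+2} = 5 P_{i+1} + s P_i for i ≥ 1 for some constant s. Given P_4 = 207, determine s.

-3

P_3 = 30 - 5s
P_4 = 150 - 19s
So 150 - 19s = 207, giving s = -3.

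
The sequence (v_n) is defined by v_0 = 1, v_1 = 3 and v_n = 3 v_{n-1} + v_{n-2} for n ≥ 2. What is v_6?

1189

v_2 = 3·3 + 1 = 10
v_3 = 3·10 + 3 = 33
v_4 = 3·33 + 10 = 109
v_5 = 3·109 + 33 = 360
v_6 = 3·360 + 109 = 1189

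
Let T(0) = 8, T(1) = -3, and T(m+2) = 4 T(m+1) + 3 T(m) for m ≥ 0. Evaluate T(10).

T(2) = 4·(-3) + 3·8 = 12
T(3) = 4·12 + 3·(-3) = 39
T(4) = 4·39 + 3·12 = 192
T(5) = 4·192 + 3·39 = 885
T(6) = 4·885 + 3·192 = 4116
T(7) = 4·4116 + 3·885 = 19119
T(8) = 4·19119 + 3·4116 = 88824
T(9) = 4·88824 + 3·19119 = 412653
T(10) = 4·412653 + 3·88824 = 1917084

1917084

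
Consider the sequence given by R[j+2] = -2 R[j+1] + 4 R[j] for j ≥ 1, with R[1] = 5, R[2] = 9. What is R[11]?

-79360

R[3] = -2·9 + 4·5 = 2
R[4] = -2·2 + 4·9 = 32
R[5] = -2·32 + 4·2 = -56
R[6] = -2·(-56) + 4·32 = 240
R[7] = -2·240 + 4·(-56) = -704
R[8] = -2·(-704) + 4·240 = 2368
R[9] = -2·2368 + 4·(-704) = -7552
R[10] = -2·(-7552) + 4·2368 = 24576
R[11] = -2·24576 + 4·(-7552) = -79360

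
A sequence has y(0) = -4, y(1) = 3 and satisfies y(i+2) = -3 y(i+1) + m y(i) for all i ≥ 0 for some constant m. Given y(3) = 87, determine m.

4

y(2) = -9 - 4m
y(3) = 27 + 15m
So 27 + 15m = 87, giving m = 4.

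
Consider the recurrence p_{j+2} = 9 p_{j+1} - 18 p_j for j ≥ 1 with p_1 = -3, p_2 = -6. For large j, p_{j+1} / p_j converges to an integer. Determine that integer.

The characteristic equation is r^2 - 9r + 18 = 0, which factors as (r - 6)(r - 3) = 0.
So the roots are 6 and 3. Since |6| > |3| and the coefficient of 6^j is non-zero, the ratio tends to 6.

6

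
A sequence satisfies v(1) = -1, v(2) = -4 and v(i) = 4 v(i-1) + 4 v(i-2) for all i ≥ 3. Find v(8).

-52224

v(3) = 4(-4) + 4(-1) = -20
v(4) = 4(-20) + 4(-4) = -96
v(5) = 4(-96) + 4(-20) = -464
v(6) = 4(-464) + 4(-96) = -2240
v(7) = 4(-2240) + 4(-464) = -10816
v(8) = 4(-10816) + 4(-2240) = -52224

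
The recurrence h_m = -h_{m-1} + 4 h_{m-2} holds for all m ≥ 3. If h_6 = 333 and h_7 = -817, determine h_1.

-2

Rearranging, h_{m-2} = (h_m + h_{m-1}) / 4.
h_5 = (-817 + 333) / 4 = -484/4 = -121
h_4 = (333 + (-121)) / 4 = 212/4 = 53
h_3 = (-121 + 53) / 4 = -68/4 = -17
h_2 = (53 + (-17)) / 4 = 36/4 = 9
h_1 = (-17 + 9) / 4 = -8/4 = -2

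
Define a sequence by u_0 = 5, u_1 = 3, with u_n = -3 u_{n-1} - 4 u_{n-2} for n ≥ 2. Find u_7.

u_2 = -3*3 - 4*5 = -29
u_3 = -3*(-29) - 4*3 = 75
u_4 = -3*75 - 4*(-29) = -109
u_5 = -3*(-109) - 4*75 = 27
u_6 = -3*27 - 4*(-109) = 355
u_7 = -3*355 - 4*27 = -1173

-1173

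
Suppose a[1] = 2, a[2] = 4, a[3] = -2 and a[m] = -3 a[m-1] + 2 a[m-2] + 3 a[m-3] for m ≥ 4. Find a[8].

a[4] = -3·(-2) + 2·4 + 3·2 = 20
a[5] = -3·20 + 2·(-2) + 3·4 = -52
a[6] = -3·(-52) + 2·20 + 3·(-2) = 190
a[7] = -3·190 + 2·(-52) + 3·20 = -614
a[8] = -3·(-614) + 2·190 + 3·(-52) = 2066

2066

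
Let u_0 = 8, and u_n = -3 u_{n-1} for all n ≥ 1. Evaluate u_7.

-17496

u_1 = -3(8) = -24
u_2 = -3(-24) = 72
u_3 = -3(72) = -216
u_4 = -3(-216) = 648
u_5 = -3(648) = -1944
u_6 = -3(-1944) = 5832
u_7 = -3(5832) = -17496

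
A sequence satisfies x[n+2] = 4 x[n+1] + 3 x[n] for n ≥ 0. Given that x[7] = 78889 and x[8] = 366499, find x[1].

Rearranging, x[n-2] = (x[n] - 4 x[n-1]) / 3.
x[6] = (366499 - 4(78889)) / 3 = 50943/3 = 16981
x[5] = (78889 - 4(16981)) / 3 = 10965/3 = 3655
x[4] = (16981 - 4(3655)) / 3 = 2361/3 = 787
x[3] = (3655 - 4(787)) / 3 = 507/3 = 169
x[2] = (787 - 4(169)) / 3 = 111/3 = 37
x[1] = (169 - 4(37)) / 3 = 21/3 = 7

7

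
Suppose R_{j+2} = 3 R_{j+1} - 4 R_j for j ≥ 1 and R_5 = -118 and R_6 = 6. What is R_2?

Rearranging, R_{j-2} = (R_j - 3 R_{j-1}) / -4.
R_4 = (6 - 3*(-118)) / -4 = 360/-4 = -90
R_3 = (-118 - 3*(-90)) / -4 = 152/-4 = -38
R_2 = (-90 - 3*(-38)) / -4 = 24/-4 = -6

-6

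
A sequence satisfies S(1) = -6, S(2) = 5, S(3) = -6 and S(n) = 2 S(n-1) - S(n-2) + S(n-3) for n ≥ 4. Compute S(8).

-170

S(4) = 2·(-6) - 5 + (-6) = -23
S(5) = 2·(-23) - (-6) + 5 = -35
S(6) = 2·(-35) - (-23) + (-6) = -53
S(7) = 2·(-53) - (-35) + (-23) = -94
S(8) = 2·(-94) - (-53) + (-35) = -170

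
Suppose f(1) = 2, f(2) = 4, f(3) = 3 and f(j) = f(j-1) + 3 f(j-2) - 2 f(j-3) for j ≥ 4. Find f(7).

53

f(4) = 3 + 3·4 - 2·2 = 11
f(5) = 11 + 3·3 - 2·4 = 12
f(6) = 12 + 3·11 - 2·3 = 39
f(7) = 39 + 3·12 - 2·11 = 53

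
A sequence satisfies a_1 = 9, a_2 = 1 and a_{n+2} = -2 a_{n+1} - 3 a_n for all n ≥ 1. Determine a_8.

a_3 = -2·1 - 3·9 = -29
a_4 = -2·(-29) - 3·1 = 55
a_5 = -2·55 - 3·(-29) = -23
a_6 = -2·(-23) - 3·55 = -119
a_7 = -2·(-119) - 3·(-23) = 307
a_8 = -2·307 - 3·(-119) = -257

-257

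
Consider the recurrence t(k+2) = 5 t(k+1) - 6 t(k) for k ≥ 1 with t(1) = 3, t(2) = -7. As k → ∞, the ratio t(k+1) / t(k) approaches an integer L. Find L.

The characteristic equation is r^2 - 5r + 6 = 0, which factors as (r - 3)(r - 2) = 0.
So the roots are 3 and 2. Since |3| > |2| and the coefficient of 3^k is non-zero, the ratio tends to 3.

3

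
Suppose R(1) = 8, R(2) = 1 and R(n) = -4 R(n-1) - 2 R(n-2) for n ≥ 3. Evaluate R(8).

10872

R(3) = -4·1 - 2·8 = -20
R(4) = -4·(-20) - 2·1 = 78
R(5) = -4·78 - 2·(-20) = -272
R(6) = -4·(-272) - 2·78 = 932
R(7) = -4·932 - 2·(-272) = -3184
R(8) = -4·(-3184) - 2·932 = 10872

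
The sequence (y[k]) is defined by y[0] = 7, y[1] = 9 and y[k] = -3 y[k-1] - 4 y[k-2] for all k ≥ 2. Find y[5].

-15

y[2] = -3*9 - 4*7 = -55
y[3] = -3*(-55) - 4*9 = 129
y[4] = -3*129 - 4*(-55) = -167
y[5] = -3*(-167) - 4*129 = -15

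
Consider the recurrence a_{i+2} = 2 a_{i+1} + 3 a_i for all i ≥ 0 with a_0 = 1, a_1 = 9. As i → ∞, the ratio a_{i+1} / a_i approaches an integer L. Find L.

3

The characteristic equation is r^2 - 2r - 3 = 0, which factors as (r - 3)(r + 1) = 0.
So the roots are 3 and -1. Since |3| > |-1| and the coefficient of 3^i is non-zero, the ratio tends to 3.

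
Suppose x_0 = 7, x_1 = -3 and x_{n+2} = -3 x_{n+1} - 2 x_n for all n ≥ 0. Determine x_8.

-1013

x_2 = -3(-3) - 2(7) = -5
x_3 = -3(-5) - 2(-3) = 21
x_4 = -3(21) - 2(-5) = -53
x_5 = -3(-53) - 2(21) = 117
x_6 = -3(117) - 2(-53) = -245
x_7 = -3(-245) - 2(117) = 501
x_8 = -3(501) - 2(-245) = -1013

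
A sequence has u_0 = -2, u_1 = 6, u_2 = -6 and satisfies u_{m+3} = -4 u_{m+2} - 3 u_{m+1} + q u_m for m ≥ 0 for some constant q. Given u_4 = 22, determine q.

u_3 = 6 - 2q
u_4 = -6 + 14q
So -6 + 14q = 22, giving q = 2.

2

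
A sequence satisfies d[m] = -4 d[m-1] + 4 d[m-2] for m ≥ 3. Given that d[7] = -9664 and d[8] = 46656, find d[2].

Rearranging, d[m-2] = (d[m] + 4 d[m-1]) / 4.
d[6] = (46656 + 4*(-9664)) / 4 = 8000/4 = 2000
d[5] = (-9664 + 4*2000) / 4 = -1664/4 = -416
d[4] = (2000 + 4*(-416)) / 4 = 336/4 = 84
d[3] = (-416 + 4*84) / 4 = -80/4 = -20
d[2] = (84 + 4*(-20)) / 4 = 4/4 = 1

1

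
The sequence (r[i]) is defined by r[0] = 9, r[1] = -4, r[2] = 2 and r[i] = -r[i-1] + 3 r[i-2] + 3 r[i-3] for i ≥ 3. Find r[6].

-82

r[3] = -2 + 3*(-4) + 3*9 = 13
r[4] = -13 + 3*2 + 3*(-4) = -19
r[5] = -(-19) + 3*13 + 3*2 = 64
r[6] = -64 + 3*(-19) + 3*13 = -82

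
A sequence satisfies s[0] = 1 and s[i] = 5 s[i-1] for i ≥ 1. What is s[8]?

s[1] = 5*1 = 5
s[2] = 5*5 = 25
s[3] = 5*25 = 125
s[4] = 5*125 = 625
s[5] = 5*625 = 3125
s[6] = 5*3125 = 15625
s[7] = 5*15625 = 78125
s[8] = 5*78125 = 390625

390625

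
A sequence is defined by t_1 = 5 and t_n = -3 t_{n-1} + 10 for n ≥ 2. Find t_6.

-605

t_2 = -3*5 + 10 = -5
t_3 = -3*(-5) + 10 = 25
t_4 = -3*25 + 10 = -65
t_5 = -3*(-65) + 10 = 205
t_6 = -3*205 + 10 = -605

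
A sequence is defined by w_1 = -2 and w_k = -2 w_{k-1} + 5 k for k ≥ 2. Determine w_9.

w_2 = -2(-2) + 10 = 14
w_3 = -2(14) + 15 = -13
w_4 = -2(-13) + 20 = 46
w_5 = -2(46) + 25 = -67
w_6 = -2(-67) + 30 = 164
w_7 = -2(164) + 35 = -293
w_8 = -2(-293) + 40 = 626
w_9 = -2(626) + 45 = -1207

-1207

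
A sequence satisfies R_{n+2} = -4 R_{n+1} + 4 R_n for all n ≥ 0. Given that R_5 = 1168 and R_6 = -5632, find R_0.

3

Rearranging, R_{n-2} = (R_n + 4 R_{n-1}) / 4.
R_4 = (-5632 + 4·1168) / 4 = -960/4 = -240
R_3 = (1168 + 4·(-240)) / 4 = 208/4 = 52
R_2 = (-240 + 4·52) / 4 = -32/4 = -8
R_1 = (52 + 4·(-8)) / 4 = 20/4 = 5
R_0 = (-8 + 4·5) / 4 = 12/4 = 3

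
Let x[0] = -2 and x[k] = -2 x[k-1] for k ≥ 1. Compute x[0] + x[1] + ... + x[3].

10

x[1] = -2(-2) = 4
x[2] = -2(4) = -8
x[3] = -2(-8) = 16
Sum = (-2) + 4 + (-8) + 16 = 10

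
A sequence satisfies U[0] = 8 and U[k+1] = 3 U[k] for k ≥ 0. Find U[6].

5832

U[1] = 3·8 = 24
U[2] = 3·24 = 72
U[3] = 3·72 = 216
U[4] = 3·216 = 648
U[5] = 3·648 = 1944
U[6] = 3·1944 = 5832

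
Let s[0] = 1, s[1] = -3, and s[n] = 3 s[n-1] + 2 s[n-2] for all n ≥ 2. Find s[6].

s[2] = 3·(-3) + 2·1 = -7
s[3] = 3·(-7) + 2·(-3) = -27
s[4] = 3·(-27) + 2·(-7) = -95
s[5] = 3·(-95) + 2·(-27) = -339
s[6] = 3·(-339) + 2·(-95) = -1207

-1207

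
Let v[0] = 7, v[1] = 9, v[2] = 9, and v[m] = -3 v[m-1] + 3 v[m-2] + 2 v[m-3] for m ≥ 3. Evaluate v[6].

v[3] = -3*9 + 3*9 + 2*7 = 14
v[4] = -3*14 + 3*9 + 2*9 = 3
v[5] = -3*3 + 3*14 + 2*9 = 51
v[6] = -3*51 + 3*3 + 2*14 = -116

-116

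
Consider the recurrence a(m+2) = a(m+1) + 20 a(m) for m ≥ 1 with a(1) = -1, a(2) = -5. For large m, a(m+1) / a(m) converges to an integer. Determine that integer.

5

The characteristic equation is r^2 - r - 20 = 0, which factors as (r - 5)(r + 4) = 0.
So the roots are 5 and -4. Since |5| > |-4| and the coefficient of 5^m is non-zero, the ratio tends to 5.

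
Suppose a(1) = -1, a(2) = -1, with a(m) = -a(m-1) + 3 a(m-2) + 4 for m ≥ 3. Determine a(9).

a(3) = -(-1) + 3·(-1) + 4 = 2
a(4) = -2 + 3·(-1) + 4 = -1
a(5) = -(-1) + 3·2 + 4 = 11
a(6) = -11 + 3·(-1) + 4 = -10
a(7) = -(-10) + 3·11 + 4 = 47
a(8) = -47 + 3·(-10) + 4 = -73
a(9) = -(-73) + 3·47 + 4 = 218

218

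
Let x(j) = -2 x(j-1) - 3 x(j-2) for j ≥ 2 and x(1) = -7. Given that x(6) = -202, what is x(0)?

Let x(0) = w.
x(2) = 14 - 3w
x(3) = -7 + 6w
x(4) = -28 - 3w
x(5) = 77 - 12w
x(6) = -70 + 33w
So -70 + 33w = -202, giving w = -4.

-4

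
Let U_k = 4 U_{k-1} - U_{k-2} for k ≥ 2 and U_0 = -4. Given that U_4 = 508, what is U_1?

Let U_1 = v.
U_2 = 4 + 4v
U_3 = 16 + 15v
U_4 = 60 + 56v
So 60 + 56v = 508, giving v = 8.

8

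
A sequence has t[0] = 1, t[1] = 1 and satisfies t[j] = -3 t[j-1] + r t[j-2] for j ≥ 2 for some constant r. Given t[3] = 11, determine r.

t[2] = -3 + r
t[3] = 9 - 2r
So 9 - 2r = 11, giving r = -1.

-1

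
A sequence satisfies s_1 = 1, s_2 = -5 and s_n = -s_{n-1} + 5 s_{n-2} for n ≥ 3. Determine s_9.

s_3 = -(-5) + 5(1) = 10
s_4 = -10 + 5(-5) = -35
s_5 = -(-35) + 5(10) = 85
s_6 = -85 + 5(-35) = -260
s_7 = -(-260) + 5(85) = 685
s_8 = -685 + 5(-260) = -1985
s_9 = -(-1985) + 5(685) = 5410

5410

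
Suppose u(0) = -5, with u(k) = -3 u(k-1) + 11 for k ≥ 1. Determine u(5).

u(1) = -3·(-5) + 11 = 26
u(2) = -3·26 + 11 = -67
u(3) = -3·(-67) + 11 = 212
u(4) = -3·212 + 11 = -625
u(5) = -3·(-625) + 11 = 1886

1886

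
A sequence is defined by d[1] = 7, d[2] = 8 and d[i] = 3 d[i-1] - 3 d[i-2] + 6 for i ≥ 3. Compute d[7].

-21

d[3] = 3*8 - 3*7 + 6 = 9
d[4] = 3*9 - 3*8 + 6 = 9
d[5] = 3*9 - 3*9 + 6 = 6
d[6] = 3*6 - 3*9 + 6 = -3
d[7] = 3*(-3) - 3*6 + 6 = -21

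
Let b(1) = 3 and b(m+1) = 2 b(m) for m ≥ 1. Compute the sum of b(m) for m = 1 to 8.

765

b(2) = 2(3) = 6
b(3) = 2(6) = 12
b(4) = 2(12) = 24
b(5) = 2(24) = 48
b(6) = 2(48) = 96
b(7) = 2(96) = 192
b(8) = 2(192) = 384
Sum = 3 + 6 + 12 + 24 + 48 + 96 + 192 + 384 = 765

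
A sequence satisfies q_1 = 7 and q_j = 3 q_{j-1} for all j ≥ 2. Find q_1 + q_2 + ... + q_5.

847

q_2 = 3·7 = 21
q_3 = 3·21 = 63
q_4 = 3·63 = 189
q_5 = 3·189 = 567
Sum = 7 + 21 + 63 + 189 + 567 = 847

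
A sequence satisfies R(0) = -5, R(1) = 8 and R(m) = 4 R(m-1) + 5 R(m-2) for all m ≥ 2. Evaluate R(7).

R(2) = 4·8 + 5·(-5) = 7
R(3) = 4·7 + 5·8 = 68
R(4) = 4·68 + 5·7 = 307
R(5) = 4·307 + 5·68 = 1568
R(6) = 4·1568 + 5·307 = 7807
R(7) = 4·7807 + 5·1568 = 39068

39068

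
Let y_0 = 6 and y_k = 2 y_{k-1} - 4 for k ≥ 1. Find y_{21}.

The fixed point is -4/(1 - 2) = 4, so y_k - 4 = 2(y_{k-1} - 4).
Hence y_k = 2·2^k + 4.
y_{21} = 2·2^{21} + 4 = 2·2097152 + 4 = 4194308.

4194308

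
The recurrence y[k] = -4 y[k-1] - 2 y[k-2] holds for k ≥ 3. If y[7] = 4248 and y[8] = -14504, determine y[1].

-1

Rearranging, y[k-2] = (y[k] + 4 y[k-1]) / -2.
y[6] = (-14504 + 4(4248)) / -2 = 2488/-2 = -1244
y[5] = (4248 + 4(-1244)) / -2 = -728/-2 = 364
y[4] = (-1244 + 4(364)) / -2 = 212/-2 = -106
y[3] = (364 + 4(-106)) / -2 = -60/-2 = 30
y[2] = (-106 + 4(30)) / -2 = 14/-2 = -7
y[1] = (30 + 4(-7)) / -2 = 2/-2 = -1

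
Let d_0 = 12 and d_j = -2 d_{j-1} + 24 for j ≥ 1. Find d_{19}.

The fixed point is 24/(1 + 2) = 8, so d_j - 8 = -2(d_{j-1} - 8).
Hence d_j = 4·(-2)^j + 8.
d_{19} = 4·(-2)^{19} + 8 = 4·-524288 + 8 = -2097144.

-2097144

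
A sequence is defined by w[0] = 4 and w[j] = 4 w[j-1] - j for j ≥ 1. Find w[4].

w[1] = 4(4) - 1 = 15
w[2] = 4(15) - 2 = 58
w[3] = 4(58) - 3 = 229
w[4] = 4(229) - 4 = 912

912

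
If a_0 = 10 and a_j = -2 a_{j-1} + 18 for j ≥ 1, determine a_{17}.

The fixed point is 18/(1 + 2) = 6, so a_j - 6 = -2(a_{j-1} - 6).
Hence a_j = 4·(-2)^j + 6.
a_{17} = 4·(-2)^{17} + 6 = 4·-131072 + 6 = -524282.

-524282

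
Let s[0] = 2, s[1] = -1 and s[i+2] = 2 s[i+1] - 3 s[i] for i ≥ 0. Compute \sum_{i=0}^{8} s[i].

2

s[2] = 2·(-1) - 3·2 = -8
s[3] = 2·(-8) - 3·(-1) = -13
s[4] = 2·(-13) - 3·(-8) = -2
s[5] = 2·(-2) - 3·(-13) = 35
s[6] = 2·35 - 3·(-2) = 76
s[7] = 2·76 - 3·35 = 47
s[8] = 2·47 - 3·76 = -134
Sum = 2 + (-1) + (-8) + (-13) + (-2) + 35 + 76 + 47 + (-134) = 2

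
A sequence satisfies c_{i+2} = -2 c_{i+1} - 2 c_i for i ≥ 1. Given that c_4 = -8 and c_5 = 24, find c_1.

Rearranging, c_{i-2} = (c_i + 2 c_{i-1}) / -2.
c_3 = (24 + 2*(-8)) / -2 = 8/-2 = -4
c_2 = (-8 + 2*(-4)) / -2 = -16/-2 = 8
c_1 = (-4 + 2*8) / -2 = 12/-2 = -6

-6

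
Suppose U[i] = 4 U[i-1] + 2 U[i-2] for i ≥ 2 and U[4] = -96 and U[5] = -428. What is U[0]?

Rearranging, U[i-2] = (U[i] - 4 U[i-1]) / 2.
U[3] = (-428 - 4·(-96)) / 2 = -44/2 = -22
U[2] = (-96 - 4·(-22)) / 2 = -8/2 = -4
U[1] = (-22 - 4·(-4)) / 2 = -6/2 = -3
U[0] = (-4 - 4·(-3)) / 2 = 8/2 = 4

4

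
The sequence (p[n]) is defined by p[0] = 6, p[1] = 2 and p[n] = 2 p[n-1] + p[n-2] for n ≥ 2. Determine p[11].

p[2] = 2*2 + 6 = 10
p[3] = 2*10 + 2 = 22
p[4] = 2*22 + 10 = 54
p[5] = 2*54 + 22 = 130
p[6] = 2*130 + 54 = 314
p[7] = 2*314 + 130 = 758
p[8] = 2*758 + 314 = 1830
p[9] = 2*1830 + 758 = 4418
p[10] = 2*4418 + 1830 = 10666
p[11] = 2*10666 + 4418 = 25750

25750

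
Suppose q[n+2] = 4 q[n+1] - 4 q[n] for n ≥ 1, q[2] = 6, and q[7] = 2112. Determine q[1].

-3

Let q[1] = z.
q[3] = 24 - 4z
q[4] = 72 - 16z
q[5] = 192 - 48z
q[6] = 480 - 128z
q[7] = 1152 - 320z
So 1152 - 320z = 2112, giving z = -3.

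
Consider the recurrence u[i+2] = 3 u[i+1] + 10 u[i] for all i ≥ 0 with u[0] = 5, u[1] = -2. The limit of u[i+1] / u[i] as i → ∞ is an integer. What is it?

5

The characteristic equation is r^2 - 3r - 10 = 0, which factors as (r - 5)(r + 2) = 0.
So the roots are 5 and -2. Since |5| > |-2| and the coefficient of 5^i is non-zero, the ratio tends to 5.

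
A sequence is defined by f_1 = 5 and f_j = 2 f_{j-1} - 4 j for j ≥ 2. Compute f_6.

-192

f_2 = 2(5) - 8 = 2
f_3 = 2(2) - 12 = -8
f_4 = 2(-8) - 16 = -32
f_5 = 2(-32) - 20 = -84
f_6 = 2(-84) - 24 = -192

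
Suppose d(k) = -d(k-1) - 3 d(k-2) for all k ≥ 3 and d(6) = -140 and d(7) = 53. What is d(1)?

9

Rearranging, d(k-2) = (d(k) + d(k-1)) / -3.
d(5) = (53 + (-140)) / -3 = -87/-3 = 29
d(4) = (-140 + 29) / -3 = -111/-3 = 37
d(3) = (29 + 37) / -3 = 66/-3 = -22
d(2) = (37 + (-22)) / -3 = 15/-3 = -5
d(1) = (-22 + (-5)) / -3 = -27/-3 = 9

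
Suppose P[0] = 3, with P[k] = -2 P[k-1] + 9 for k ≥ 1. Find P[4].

3

P[1] = -2(3) + 9 = 3
P[2] = -2(3) + 9 = 3
P[3] = -2(3) + 9 = 3
P[4] = -2(3) + 9 = 3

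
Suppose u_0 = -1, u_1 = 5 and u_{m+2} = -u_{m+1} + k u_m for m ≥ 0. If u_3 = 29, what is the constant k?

4

u_2 = -5 - k
u_3 = 5 + 6k
So 5 + 6k = 29, giving k = 4.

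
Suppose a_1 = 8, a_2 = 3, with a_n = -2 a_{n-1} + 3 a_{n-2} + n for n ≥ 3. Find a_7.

1051

a_3 = -2*3 + 3*8 + 3 = 21
a_4 = -2*21 + 3*3 + 4 = -29
a_5 = -2*(-29) + 3*21 + 5 = 126
a_6 = -2*126 + 3*(-29) + 6 = -333
a_7 = -2*(-333) + 3*126 + 7 = 1051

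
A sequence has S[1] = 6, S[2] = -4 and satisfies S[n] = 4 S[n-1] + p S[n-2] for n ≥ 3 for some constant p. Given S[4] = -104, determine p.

S[3] = -16 + 6p
S[4] = -64 + 20p
So -64 + 20p = -104, giving p = -2.

-2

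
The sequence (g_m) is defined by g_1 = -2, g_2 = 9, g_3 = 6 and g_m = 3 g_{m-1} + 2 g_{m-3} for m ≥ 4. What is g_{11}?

63108

g_4 = 3*6 + 2*(-2) = 14
g_5 = 3*14 + 2*9 = 60
g_6 = 3*60 + 2*6 = 192
g_7 = 3*192 + 2*14 = 604
g_8 = 3*604 + 2*60 = 1932
g_9 = 3*1932 + 2*192 = 6180
g_{10} = 3*6180 + 2*604 = 19748
g_{11} = 3*19748 + 2*1932 = 63108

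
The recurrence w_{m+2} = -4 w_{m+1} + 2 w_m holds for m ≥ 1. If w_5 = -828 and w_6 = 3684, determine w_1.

-3

Rearranging, w_{m-2} = (w_m + 4 w_{m-1}) / 2.
w_4 = (3684 + 4*(-828)) / 2 = 372/2 = 186
w_3 = (-828 + 4*186) / 2 = -84/2 = -42
w_2 = (186 + 4*(-42)) / 2 = 18/2 = 9
w_1 = (-42 + 4*9) / 2 = -6/2 = -3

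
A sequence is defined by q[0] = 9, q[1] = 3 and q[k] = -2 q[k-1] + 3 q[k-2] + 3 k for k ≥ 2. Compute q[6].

1359

q[2] = -2·3 + 3·9 + 6 = 27
q[3] = -2·27 + 3·3 + 9 = -36
q[4] = -2·(-36) + 3·27 + 12 = 165
q[5] = -2·165 + 3·(-36) + 15 = -423
q[6] = -2·(-423) + 3·165 + 18 = 1359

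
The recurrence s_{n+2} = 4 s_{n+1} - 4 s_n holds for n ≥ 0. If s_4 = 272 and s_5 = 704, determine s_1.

4

Rearranging, s_{n-2} = (s_n - 4 s_{n-1}) / -4.
s_3 = (704 - 4·272) / -4 = -384/-4 = 96
s_2 = (272 - 4·96) / -4 = -112/-4 = 28
s_1 = (96 - 4·28) / -4 = -16/-4 = 4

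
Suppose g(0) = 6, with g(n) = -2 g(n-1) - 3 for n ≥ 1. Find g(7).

-897

g(1) = -2*6 - 3 = -15
g(2) = -2*(-15) - 3 = 27
g(3) = -2*27 - 3 = -57
g(4) = -2*(-57) - 3 = 111
g(5) = -2*111 - 3 = -225
g(6) = -2*(-225) - 3 = 447
g(7) = -2*447 - 3 = -897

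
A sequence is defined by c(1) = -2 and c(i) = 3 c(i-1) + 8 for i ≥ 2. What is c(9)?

c(2) = 3·(-2) + 8 = 2
c(3) = 3·2 + 8 = 14
c(4) = 3·14 + 8 = 50
c(5) = 3·50 + 8 = 158
c(6) = 3·158 + 8 = 482
c(7) = 3·482 + 8 = 1454
c(8) = 3·1454 + 8 = 4370
c(9) = 3·4370 + 8 = 13118

13118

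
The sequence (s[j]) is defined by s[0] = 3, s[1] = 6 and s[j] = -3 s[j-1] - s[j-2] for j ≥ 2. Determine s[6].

s[2] = -3(6) - 3 = -21
s[3] = -3(-21) - 6 = 57
s[4] = -3(57) - (-21) = -150
s[5] = -3(-150) - 57 = 393
s[6] = -3(393) - (-150) = -1029

-1029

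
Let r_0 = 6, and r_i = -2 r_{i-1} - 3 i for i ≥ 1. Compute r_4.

r_1 = -2(6) - 3 = -15
r_2 = -2(-15) - 6 = 24
r_3 = -2(24) - 9 = -57
r_4 = -2(-57) - 12 = 102

102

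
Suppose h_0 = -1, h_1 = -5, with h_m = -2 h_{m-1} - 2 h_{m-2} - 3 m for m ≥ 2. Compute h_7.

29

h_2 = -2*(-5) - 2*(-1) - 6 = 6
h_3 = -2*6 - 2*(-5) - 9 = -11
h_4 = -2*(-11) - 2*6 - 12 = -2
h_5 = -2*(-2) - 2*(-11) - 15 = 11
h_6 = -2*11 - 2*(-2) - 18 = -36
h_7 = -2*(-36) - 2*11 - 21 = 29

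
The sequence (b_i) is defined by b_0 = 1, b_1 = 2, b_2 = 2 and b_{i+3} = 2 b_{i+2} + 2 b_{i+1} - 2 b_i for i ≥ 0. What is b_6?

76

b_3 = 2(2) + 2(2) - 2(1) = 6
b_4 = 2(6) + 2(2) - 2(2) = 12
b_5 = 2(12) + 2(6) - 2(2) = 32
b_6 = 2(32) + 2(12) - 2(6) = 76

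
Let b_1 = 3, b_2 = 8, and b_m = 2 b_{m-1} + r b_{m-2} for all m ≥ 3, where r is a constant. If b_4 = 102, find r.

5

b_3 = 16 + 3r
b_4 = 32 + 14r
So 32 + 14r = 102, giving r = 5.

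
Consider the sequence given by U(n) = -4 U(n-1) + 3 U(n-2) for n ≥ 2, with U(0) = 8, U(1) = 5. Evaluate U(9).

U(2) = -4·5 + 3·8 = 4
U(3) = -4·4 + 3·5 = -1
U(4) = -4·(-1) + 3·4 = 16
U(5) = -4·16 + 3·(-1) = -67
U(6) = -4·(-67) + 3·16 = 316
U(7) = -4·316 + 3·(-67) = -1465
U(8) = -4·(-1465) + 3·316 = 6808
U(9) = -4·6808 + 3·(-1465) = -31627

-31627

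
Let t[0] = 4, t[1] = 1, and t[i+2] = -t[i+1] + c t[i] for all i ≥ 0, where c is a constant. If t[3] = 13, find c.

t[2] = -1 + 4c
t[3] = 1 - 3c
So 1 - 3c = 13, giving c = -4.

-4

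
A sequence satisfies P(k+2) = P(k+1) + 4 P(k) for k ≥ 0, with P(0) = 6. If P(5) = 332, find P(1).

Let P(1) = w.
P(2) = 24 + w
P(3) = 24 + 5w
P(4) = 120 + 9w
P(5) = 216 + 29w
So 216 + 29w = 332, giving w = 4.

4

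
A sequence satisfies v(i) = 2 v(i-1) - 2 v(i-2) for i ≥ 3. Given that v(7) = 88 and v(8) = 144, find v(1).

7

Rearranging, v(i-2) = (v(i) - 2 v(i-1)) / -2.
v(6) = (144 - 2·88) / -2 = -32/-2 = 16
v(5) = (88 - 2·16) / -2 = 56/-2 = -28
v(4) = (16 - 2·(-28)) / -2 = 72/-2 = -36
v(3) = (-28 - 2·(-36)) / -2 = 44/-2 = -22
v(2) = (-36 - 2·(-22)) / -2 = 8/-2 = -4
v(1) = (-22 - 2·(-4)) / -2 = -14/-2 = 7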